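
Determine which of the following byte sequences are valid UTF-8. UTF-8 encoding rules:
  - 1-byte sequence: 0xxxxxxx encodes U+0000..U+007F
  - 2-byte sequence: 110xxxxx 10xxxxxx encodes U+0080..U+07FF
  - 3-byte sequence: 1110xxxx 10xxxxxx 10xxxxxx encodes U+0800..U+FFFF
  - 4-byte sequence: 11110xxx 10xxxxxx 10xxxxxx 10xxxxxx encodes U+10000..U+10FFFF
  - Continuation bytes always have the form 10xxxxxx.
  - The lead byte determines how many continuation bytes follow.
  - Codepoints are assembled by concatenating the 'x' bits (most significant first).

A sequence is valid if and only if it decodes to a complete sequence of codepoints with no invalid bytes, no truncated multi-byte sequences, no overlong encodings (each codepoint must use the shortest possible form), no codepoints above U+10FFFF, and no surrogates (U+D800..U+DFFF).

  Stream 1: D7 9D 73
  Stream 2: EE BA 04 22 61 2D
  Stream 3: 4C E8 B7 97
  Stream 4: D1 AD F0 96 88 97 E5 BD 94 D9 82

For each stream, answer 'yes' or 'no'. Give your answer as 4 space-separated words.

Answer: yes no yes yes

Derivation:
Stream 1: decodes cleanly. VALID
Stream 2: error at byte offset 2. INVALID
Stream 3: decodes cleanly. VALID
Stream 4: decodes cleanly. VALID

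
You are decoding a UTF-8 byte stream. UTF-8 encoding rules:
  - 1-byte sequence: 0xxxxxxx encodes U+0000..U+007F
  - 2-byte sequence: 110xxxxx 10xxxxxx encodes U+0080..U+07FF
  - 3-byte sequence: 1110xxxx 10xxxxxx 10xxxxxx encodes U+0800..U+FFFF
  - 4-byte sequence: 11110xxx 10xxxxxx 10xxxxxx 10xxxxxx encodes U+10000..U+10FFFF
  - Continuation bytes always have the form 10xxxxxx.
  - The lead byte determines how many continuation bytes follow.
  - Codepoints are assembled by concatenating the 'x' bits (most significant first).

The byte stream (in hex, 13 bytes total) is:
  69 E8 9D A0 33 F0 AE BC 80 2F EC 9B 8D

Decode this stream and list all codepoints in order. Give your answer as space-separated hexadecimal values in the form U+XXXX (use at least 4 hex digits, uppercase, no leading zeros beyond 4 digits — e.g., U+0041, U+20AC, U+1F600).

Answer: U+0069 U+8760 U+0033 U+2EF00 U+002F U+C6CD

Derivation:
Byte[0]=69: 1-byte ASCII. cp=U+0069
Byte[1]=E8: 3-byte lead, need 2 cont bytes. acc=0x8
Byte[2]=9D: continuation. acc=(acc<<6)|0x1D=0x21D
Byte[3]=A0: continuation. acc=(acc<<6)|0x20=0x8760
Completed: cp=U+8760 (starts at byte 1)
Byte[4]=33: 1-byte ASCII. cp=U+0033
Byte[5]=F0: 4-byte lead, need 3 cont bytes. acc=0x0
Byte[6]=AE: continuation. acc=(acc<<6)|0x2E=0x2E
Byte[7]=BC: continuation. acc=(acc<<6)|0x3C=0xBBC
Byte[8]=80: continuation. acc=(acc<<6)|0x00=0x2EF00
Completed: cp=U+2EF00 (starts at byte 5)
Byte[9]=2F: 1-byte ASCII. cp=U+002F
Byte[10]=EC: 3-byte lead, need 2 cont bytes. acc=0xC
Byte[11]=9B: continuation. acc=(acc<<6)|0x1B=0x31B
Byte[12]=8D: continuation. acc=(acc<<6)|0x0D=0xC6CD
Completed: cp=U+C6CD (starts at byte 10)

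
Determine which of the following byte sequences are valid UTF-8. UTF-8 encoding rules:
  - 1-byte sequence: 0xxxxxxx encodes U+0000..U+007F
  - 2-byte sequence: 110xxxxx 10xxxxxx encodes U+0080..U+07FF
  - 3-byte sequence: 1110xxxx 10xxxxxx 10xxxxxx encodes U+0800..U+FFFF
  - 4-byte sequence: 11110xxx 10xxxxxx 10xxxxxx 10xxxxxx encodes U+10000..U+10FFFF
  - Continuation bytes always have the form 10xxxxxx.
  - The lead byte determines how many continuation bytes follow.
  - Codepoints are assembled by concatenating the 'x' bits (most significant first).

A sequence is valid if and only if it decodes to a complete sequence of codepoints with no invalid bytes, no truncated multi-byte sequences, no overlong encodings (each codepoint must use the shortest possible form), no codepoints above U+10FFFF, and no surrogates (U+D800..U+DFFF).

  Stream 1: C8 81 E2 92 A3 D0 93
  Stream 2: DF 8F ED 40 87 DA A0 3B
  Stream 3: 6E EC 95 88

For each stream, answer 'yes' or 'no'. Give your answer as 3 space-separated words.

Answer: yes no yes

Derivation:
Stream 1: decodes cleanly. VALID
Stream 2: error at byte offset 3. INVALID
Stream 3: decodes cleanly. VALID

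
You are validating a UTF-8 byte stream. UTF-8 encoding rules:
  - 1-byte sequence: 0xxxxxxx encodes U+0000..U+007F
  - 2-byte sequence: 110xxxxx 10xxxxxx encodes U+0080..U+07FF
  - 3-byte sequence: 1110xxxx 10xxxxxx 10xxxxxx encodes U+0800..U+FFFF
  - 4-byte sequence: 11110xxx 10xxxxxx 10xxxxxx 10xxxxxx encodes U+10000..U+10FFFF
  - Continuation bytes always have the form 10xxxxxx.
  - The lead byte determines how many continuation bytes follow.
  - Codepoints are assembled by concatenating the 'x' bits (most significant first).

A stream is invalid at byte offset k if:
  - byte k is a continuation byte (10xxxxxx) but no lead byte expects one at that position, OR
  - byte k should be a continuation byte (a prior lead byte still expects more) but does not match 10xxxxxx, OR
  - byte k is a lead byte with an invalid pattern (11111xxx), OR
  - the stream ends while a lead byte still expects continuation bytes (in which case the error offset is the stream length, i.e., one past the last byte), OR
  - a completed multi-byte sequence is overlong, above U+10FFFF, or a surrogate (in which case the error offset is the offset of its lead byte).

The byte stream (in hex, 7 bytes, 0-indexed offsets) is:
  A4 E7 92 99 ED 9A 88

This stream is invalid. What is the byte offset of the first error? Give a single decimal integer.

Byte[0]=A4: INVALID lead byte (not 0xxx/110x/1110/11110)

Answer: 0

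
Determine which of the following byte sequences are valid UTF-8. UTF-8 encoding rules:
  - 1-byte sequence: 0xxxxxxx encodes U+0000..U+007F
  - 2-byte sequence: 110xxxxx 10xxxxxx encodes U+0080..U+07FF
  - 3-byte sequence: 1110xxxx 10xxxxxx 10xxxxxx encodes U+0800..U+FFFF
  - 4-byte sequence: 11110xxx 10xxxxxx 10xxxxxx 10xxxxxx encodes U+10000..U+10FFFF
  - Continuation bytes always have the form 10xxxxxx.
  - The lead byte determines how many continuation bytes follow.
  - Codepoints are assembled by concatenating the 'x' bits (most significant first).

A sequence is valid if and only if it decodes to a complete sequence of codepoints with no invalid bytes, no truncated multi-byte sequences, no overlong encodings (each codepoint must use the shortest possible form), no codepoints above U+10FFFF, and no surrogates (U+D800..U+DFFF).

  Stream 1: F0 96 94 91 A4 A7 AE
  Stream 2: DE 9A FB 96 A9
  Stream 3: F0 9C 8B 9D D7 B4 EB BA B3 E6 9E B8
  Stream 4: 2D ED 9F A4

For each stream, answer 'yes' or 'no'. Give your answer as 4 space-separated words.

Stream 1: error at byte offset 4. INVALID
Stream 2: error at byte offset 2. INVALID
Stream 3: decodes cleanly. VALID
Stream 4: decodes cleanly. VALID

Answer: no no yes yes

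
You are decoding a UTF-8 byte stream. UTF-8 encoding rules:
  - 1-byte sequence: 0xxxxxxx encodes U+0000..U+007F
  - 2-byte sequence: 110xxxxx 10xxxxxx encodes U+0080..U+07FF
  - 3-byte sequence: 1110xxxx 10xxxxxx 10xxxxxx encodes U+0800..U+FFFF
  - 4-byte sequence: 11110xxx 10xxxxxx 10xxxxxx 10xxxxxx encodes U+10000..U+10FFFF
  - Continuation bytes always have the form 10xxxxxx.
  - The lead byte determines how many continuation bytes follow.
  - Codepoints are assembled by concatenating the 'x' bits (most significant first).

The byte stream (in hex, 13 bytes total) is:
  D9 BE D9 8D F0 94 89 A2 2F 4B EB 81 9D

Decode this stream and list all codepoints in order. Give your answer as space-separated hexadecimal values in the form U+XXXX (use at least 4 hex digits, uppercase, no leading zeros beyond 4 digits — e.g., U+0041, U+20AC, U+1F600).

Byte[0]=D9: 2-byte lead, need 1 cont bytes. acc=0x19
Byte[1]=BE: continuation. acc=(acc<<6)|0x3E=0x67E
Completed: cp=U+067E (starts at byte 0)
Byte[2]=D9: 2-byte lead, need 1 cont bytes. acc=0x19
Byte[3]=8D: continuation. acc=(acc<<6)|0x0D=0x64D
Completed: cp=U+064D (starts at byte 2)
Byte[4]=F0: 4-byte lead, need 3 cont bytes. acc=0x0
Byte[5]=94: continuation. acc=(acc<<6)|0x14=0x14
Byte[6]=89: continuation. acc=(acc<<6)|0x09=0x509
Byte[7]=A2: continuation. acc=(acc<<6)|0x22=0x14262
Completed: cp=U+14262 (starts at byte 4)
Byte[8]=2F: 1-byte ASCII. cp=U+002F
Byte[9]=4B: 1-byte ASCII. cp=U+004B
Byte[10]=EB: 3-byte lead, need 2 cont bytes. acc=0xB
Byte[11]=81: continuation. acc=(acc<<6)|0x01=0x2C1
Byte[12]=9D: continuation. acc=(acc<<6)|0x1D=0xB05D
Completed: cp=U+B05D (starts at byte 10)

Answer: U+067E U+064D U+14262 U+002F U+004B U+B05D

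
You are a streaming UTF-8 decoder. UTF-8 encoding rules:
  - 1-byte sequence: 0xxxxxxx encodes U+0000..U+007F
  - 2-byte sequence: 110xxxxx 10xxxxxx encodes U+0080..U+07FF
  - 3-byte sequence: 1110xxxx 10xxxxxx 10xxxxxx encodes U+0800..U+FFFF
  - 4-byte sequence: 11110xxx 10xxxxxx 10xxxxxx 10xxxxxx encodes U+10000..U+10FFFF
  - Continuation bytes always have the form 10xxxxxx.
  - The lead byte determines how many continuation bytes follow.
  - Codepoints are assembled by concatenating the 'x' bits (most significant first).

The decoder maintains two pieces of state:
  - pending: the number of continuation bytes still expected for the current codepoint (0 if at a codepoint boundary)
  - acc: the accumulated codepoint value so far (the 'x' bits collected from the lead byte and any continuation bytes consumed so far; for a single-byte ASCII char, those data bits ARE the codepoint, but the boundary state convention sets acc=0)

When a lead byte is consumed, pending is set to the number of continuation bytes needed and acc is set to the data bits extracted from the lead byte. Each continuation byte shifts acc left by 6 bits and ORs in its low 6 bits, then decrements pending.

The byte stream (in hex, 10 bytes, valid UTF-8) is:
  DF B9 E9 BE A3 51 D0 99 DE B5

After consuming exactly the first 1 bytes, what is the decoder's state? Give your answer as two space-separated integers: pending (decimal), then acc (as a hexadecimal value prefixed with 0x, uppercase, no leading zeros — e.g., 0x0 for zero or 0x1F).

Byte[0]=DF: 2-byte lead. pending=1, acc=0x1F

Answer: 1 0x1F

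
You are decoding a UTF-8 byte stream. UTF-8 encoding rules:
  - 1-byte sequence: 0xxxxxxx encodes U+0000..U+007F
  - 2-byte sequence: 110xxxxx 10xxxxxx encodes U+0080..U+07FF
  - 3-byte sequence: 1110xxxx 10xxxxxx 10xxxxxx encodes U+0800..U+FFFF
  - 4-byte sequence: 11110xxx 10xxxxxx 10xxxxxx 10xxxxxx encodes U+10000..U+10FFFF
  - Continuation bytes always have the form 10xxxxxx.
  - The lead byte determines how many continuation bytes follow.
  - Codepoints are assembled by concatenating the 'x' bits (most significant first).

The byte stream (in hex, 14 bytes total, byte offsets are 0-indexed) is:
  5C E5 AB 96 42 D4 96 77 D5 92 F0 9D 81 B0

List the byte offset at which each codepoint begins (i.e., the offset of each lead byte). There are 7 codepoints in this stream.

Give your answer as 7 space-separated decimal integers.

Byte[0]=5C: 1-byte ASCII. cp=U+005C
Byte[1]=E5: 3-byte lead, need 2 cont bytes. acc=0x5
Byte[2]=AB: continuation. acc=(acc<<6)|0x2B=0x16B
Byte[3]=96: continuation. acc=(acc<<6)|0x16=0x5AD6
Completed: cp=U+5AD6 (starts at byte 1)
Byte[4]=42: 1-byte ASCII. cp=U+0042
Byte[5]=D4: 2-byte lead, need 1 cont bytes. acc=0x14
Byte[6]=96: continuation. acc=(acc<<6)|0x16=0x516
Completed: cp=U+0516 (starts at byte 5)
Byte[7]=77: 1-byte ASCII. cp=U+0077
Byte[8]=D5: 2-byte lead, need 1 cont bytes. acc=0x15
Byte[9]=92: continuation. acc=(acc<<6)|0x12=0x552
Completed: cp=U+0552 (starts at byte 8)
Byte[10]=F0: 4-byte lead, need 3 cont bytes. acc=0x0
Byte[11]=9D: continuation. acc=(acc<<6)|0x1D=0x1D
Byte[12]=81: continuation. acc=(acc<<6)|0x01=0x741
Byte[13]=B0: continuation. acc=(acc<<6)|0x30=0x1D070
Completed: cp=U+1D070 (starts at byte 10)

Answer: 0 1 4 5 7 8 10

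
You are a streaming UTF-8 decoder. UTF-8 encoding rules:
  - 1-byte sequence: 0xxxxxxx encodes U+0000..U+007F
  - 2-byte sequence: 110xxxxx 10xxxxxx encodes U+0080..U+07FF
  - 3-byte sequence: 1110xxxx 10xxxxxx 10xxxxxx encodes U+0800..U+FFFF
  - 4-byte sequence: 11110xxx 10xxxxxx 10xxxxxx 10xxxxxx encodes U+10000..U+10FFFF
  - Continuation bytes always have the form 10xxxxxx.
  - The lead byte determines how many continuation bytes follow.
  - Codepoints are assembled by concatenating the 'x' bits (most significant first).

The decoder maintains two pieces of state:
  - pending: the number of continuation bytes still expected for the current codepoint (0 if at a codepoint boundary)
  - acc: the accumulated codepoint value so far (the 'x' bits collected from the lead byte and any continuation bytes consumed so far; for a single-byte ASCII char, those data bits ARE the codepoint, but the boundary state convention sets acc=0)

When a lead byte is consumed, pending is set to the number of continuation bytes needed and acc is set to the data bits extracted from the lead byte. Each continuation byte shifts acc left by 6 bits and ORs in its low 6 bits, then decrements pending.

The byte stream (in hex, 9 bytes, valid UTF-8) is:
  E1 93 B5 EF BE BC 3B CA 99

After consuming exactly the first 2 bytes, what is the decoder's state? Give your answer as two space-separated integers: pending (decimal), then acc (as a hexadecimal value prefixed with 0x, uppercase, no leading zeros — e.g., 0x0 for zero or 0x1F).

Byte[0]=E1: 3-byte lead. pending=2, acc=0x1
Byte[1]=93: continuation. acc=(acc<<6)|0x13=0x53, pending=1

Answer: 1 0x53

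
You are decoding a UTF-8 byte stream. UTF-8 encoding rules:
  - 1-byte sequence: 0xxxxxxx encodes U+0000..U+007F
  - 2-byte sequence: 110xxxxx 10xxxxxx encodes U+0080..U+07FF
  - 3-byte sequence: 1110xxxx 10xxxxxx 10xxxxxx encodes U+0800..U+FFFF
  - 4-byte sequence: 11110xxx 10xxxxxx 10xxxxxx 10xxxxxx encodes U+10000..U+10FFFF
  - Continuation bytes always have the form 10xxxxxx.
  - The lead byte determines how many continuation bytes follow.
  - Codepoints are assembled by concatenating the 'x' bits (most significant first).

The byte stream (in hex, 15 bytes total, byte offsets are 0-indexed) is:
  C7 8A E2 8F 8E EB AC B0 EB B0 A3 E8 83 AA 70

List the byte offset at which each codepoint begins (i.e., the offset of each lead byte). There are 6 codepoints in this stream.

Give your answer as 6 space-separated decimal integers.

Answer: 0 2 5 8 11 14

Derivation:
Byte[0]=C7: 2-byte lead, need 1 cont bytes. acc=0x7
Byte[1]=8A: continuation. acc=(acc<<6)|0x0A=0x1CA
Completed: cp=U+01CA (starts at byte 0)
Byte[2]=E2: 3-byte lead, need 2 cont bytes. acc=0x2
Byte[3]=8F: continuation. acc=(acc<<6)|0x0F=0x8F
Byte[4]=8E: continuation. acc=(acc<<6)|0x0E=0x23CE
Completed: cp=U+23CE (starts at byte 2)
Byte[5]=EB: 3-byte lead, need 2 cont bytes. acc=0xB
Byte[6]=AC: continuation. acc=(acc<<6)|0x2C=0x2EC
Byte[7]=B0: continuation. acc=(acc<<6)|0x30=0xBB30
Completed: cp=U+BB30 (starts at byte 5)
Byte[8]=EB: 3-byte lead, need 2 cont bytes. acc=0xB
Byte[9]=B0: continuation. acc=(acc<<6)|0x30=0x2F0
Byte[10]=A3: continuation. acc=(acc<<6)|0x23=0xBC23
Completed: cp=U+BC23 (starts at byte 8)
Byte[11]=E8: 3-byte lead, need 2 cont bytes. acc=0x8
Byte[12]=83: continuation. acc=(acc<<6)|0x03=0x203
Byte[13]=AA: continuation. acc=(acc<<6)|0x2A=0x80EA
Completed: cp=U+80EA (starts at byte 11)
Byte[14]=70: 1-byte ASCII. cp=U+0070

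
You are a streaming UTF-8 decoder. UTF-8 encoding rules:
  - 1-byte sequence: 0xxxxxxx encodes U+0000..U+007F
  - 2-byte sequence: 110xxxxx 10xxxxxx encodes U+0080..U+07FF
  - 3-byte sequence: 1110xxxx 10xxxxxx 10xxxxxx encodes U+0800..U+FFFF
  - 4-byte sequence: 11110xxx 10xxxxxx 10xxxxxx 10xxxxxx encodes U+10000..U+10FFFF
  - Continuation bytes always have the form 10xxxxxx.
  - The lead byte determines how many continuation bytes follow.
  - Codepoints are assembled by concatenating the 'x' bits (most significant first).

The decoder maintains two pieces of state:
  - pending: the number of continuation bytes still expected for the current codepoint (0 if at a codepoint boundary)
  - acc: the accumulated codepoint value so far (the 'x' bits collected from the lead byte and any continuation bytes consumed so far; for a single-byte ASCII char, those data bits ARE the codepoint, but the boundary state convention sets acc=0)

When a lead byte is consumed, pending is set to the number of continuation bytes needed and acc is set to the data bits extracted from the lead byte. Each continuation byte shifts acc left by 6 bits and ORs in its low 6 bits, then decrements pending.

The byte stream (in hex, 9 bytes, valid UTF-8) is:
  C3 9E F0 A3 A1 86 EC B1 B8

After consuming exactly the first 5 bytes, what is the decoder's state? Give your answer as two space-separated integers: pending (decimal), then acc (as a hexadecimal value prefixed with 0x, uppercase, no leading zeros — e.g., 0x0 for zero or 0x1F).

Answer: 1 0x8E1

Derivation:
Byte[0]=C3: 2-byte lead. pending=1, acc=0x3
Byte[1]=9E: continuation. acc=(acc<<6)|0x1E=0xDE, pending=0
Byte[2]=F0: 4-byte lead. pending=3, acc=0x0
Byte[3]=A3: continuation. acc=(acc<<6)|0x23=0x23, pending=2
Byte[4]=A1: continuation. acc=(acc<<6)|0x21=0x8E1, pending=1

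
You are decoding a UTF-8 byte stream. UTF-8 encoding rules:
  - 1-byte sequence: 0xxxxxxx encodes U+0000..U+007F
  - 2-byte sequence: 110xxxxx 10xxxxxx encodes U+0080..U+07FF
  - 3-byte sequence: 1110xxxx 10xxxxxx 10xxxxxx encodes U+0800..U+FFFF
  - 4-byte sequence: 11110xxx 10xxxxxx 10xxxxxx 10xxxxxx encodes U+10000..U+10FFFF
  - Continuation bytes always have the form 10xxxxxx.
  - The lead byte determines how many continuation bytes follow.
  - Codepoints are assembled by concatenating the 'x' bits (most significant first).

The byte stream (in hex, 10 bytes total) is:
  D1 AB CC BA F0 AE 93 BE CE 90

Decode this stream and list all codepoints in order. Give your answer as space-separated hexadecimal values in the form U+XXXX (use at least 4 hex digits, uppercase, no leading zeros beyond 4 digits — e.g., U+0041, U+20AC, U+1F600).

Byte[0]=D1: 2-byte lead, need 1 cont bytes. acc=0x11
Byte[1]=AB: continuation. acc=(acc<<6)|0x2B=0x46B
Completed: cp=U+046B (starts at byte 0)
Byte[2]=CC: 2-byte lead, need 1 cont bytes. acc=0xC
Byte[3]=BA: continuation. acc=(acc<<6)|0x3A=0x33A
Completed: cp=U+033A (starts at byte 2)
Byte[4]=F0: 4-byte lead, need 3 cont bytes. acc=0x0
Byte[5]=AE: continuation. acc=(acc<<6)|0x2E=0x2E
Byte[6]=93: continuation. acc=(acc<<6)|0x13=0xB93
Byte[7]=BE: continuation. acc=(acc<<6)|0x3E=0x2E4FE
Completed: cp=U+2E4FE (starts at byte 4)
Byte[8]=CE: 2-byte lead, need 1 cont bytes. acc=0xE
Byte[9]=90: continuation. acc=(acc<<6)|0x10=0x390
Completed: cp=U+0390 (starts at byte 8)

Answer: U+046B U+033A U+2E4FE U+0390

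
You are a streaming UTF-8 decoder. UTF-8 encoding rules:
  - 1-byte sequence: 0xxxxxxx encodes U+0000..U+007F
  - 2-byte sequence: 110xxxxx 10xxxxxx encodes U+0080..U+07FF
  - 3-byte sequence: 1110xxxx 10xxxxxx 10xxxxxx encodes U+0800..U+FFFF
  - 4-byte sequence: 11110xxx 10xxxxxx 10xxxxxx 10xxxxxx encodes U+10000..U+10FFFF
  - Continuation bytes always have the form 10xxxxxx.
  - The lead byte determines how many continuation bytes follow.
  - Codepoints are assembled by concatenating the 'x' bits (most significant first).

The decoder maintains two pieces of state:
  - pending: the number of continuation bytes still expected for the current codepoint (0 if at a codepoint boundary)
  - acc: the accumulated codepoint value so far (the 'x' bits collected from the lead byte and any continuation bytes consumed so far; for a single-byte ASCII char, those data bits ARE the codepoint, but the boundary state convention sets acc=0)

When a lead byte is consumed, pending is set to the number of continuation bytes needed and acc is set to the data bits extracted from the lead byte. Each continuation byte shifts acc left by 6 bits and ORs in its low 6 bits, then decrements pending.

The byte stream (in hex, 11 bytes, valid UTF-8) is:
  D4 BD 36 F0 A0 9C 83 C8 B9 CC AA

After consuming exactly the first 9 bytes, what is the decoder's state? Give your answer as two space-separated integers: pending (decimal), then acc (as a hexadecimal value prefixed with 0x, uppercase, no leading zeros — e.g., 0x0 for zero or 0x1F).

Answer: 0 0x239

Derivation:
Byte[0]=D4: 2-byte lead. pending=1, acc=0x14
Byte[1]=BD: continuation. acc=(acc<<6)|0x3D=0x53D, pending=0
Byte[2]=36: 1-byte. pending=0, acc=0x0
Byte[3]=F0: 4-byte lead. pending=3, acc=0x0
Byte[4]=A0: continuation. acc=(acc<<6)|0x20=0x20, pending=2
Byte[5]=9C: continuation. acc=(acc<<6)|0x1C=0x81C, pending=1
Byte[6]=83: continuation. acc=(acc<<6)|0x03=0x20703, pending=0
Byte[7]=C8: 2-byte lead. pending=1, acc=0x8
Byte[8]=B9: continuation. acc=(acc<<6)|0x39=0x239, pending=0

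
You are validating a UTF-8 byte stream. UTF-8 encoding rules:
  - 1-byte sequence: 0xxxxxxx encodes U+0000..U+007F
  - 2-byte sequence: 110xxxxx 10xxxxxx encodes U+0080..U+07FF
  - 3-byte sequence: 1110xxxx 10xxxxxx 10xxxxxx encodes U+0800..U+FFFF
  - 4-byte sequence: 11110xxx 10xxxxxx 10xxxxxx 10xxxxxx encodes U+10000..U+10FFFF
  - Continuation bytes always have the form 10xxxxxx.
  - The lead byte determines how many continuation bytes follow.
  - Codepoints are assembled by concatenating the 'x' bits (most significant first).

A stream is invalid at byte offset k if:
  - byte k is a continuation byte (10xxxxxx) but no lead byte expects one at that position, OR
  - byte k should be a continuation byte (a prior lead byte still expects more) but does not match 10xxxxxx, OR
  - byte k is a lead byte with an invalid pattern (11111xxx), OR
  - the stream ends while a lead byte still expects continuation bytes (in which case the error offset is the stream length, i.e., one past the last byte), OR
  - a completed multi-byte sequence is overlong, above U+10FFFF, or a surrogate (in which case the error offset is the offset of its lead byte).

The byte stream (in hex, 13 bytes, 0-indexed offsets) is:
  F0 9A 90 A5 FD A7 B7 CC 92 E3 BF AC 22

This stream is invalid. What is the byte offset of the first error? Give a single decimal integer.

Answer: 4

Derivation:
Byte[0]=F0: 4-byte lead, need 3 cont bytes. acc=0x0
Byte[1]=9A: continuation. acc=(acc<<6)|0x1A=0x1A
Byte[2]=90: continuation. acc=(acc<<6)|0x10=0x690
Byte[3]=A5: continuation. acc=(acc<<6)|0x25=0x1A425
Completed: cp=U+1A425 (starts at byte 0)
Byte[4]=FD: INVALID lead byte (not 0xxx/110x/1110/11110)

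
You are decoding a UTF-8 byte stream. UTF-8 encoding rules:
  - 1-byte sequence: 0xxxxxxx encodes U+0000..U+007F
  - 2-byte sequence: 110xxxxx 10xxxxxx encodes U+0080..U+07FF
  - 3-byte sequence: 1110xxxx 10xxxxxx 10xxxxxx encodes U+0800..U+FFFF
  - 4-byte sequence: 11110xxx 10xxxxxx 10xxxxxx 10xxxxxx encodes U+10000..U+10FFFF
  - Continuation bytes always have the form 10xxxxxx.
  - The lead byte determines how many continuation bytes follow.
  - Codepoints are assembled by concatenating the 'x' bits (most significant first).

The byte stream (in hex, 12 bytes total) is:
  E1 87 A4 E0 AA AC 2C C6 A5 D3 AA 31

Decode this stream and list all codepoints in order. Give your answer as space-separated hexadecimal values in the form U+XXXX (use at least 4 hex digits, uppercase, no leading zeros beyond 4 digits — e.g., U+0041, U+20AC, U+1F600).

Byte[0]=E1: 3-byte lead, need 2 cont bytes. acc=0x1
Byte[1]=87: continuation. acc=(acc<<6)|0x07=0x47
Byte[2]=A4: continuation. acc=(acc<<6)|0x24=0x11E4
Completed: cp=U+11E4 (starts at byte 0)
Byte[3]=E0: 3-byte lead, need 2 cont bytes. acc=0x0
Byte[4]=AA: continuation. acc=(acc<<6)|0x2A=0x2A
Byte[5]=AC: continuation. acc=(acc<<6)|0x2C=0xAAC
Completed: cp=U+0AAC (starts at byte 3)
Byte[6]=2C: 1-byte ASCII. cp=U+002C
Byte[7]=C6: 2-byte lead, need 1 cont bytes. acc=0x6
Byte[8]=A5: continuation. acc=(acc<<6)|0x25=0x1A5
Completed: cp=U+01A5 (starts at byte 7)
Byte[9]=D3: 2-byte lead, need 1 cont bytes. acc=0x13
Byte[10]=AA: continuation. acc=(acc<<6)|0x2A=0x4EA
Completed: cp=U+04EA (starts at byte 9)
Byte[11]=31: 1-byte ASCII. cp=U+0031

Answer: U+11E4 U+0AAC U+002C U+01A5 U+04EA U+0031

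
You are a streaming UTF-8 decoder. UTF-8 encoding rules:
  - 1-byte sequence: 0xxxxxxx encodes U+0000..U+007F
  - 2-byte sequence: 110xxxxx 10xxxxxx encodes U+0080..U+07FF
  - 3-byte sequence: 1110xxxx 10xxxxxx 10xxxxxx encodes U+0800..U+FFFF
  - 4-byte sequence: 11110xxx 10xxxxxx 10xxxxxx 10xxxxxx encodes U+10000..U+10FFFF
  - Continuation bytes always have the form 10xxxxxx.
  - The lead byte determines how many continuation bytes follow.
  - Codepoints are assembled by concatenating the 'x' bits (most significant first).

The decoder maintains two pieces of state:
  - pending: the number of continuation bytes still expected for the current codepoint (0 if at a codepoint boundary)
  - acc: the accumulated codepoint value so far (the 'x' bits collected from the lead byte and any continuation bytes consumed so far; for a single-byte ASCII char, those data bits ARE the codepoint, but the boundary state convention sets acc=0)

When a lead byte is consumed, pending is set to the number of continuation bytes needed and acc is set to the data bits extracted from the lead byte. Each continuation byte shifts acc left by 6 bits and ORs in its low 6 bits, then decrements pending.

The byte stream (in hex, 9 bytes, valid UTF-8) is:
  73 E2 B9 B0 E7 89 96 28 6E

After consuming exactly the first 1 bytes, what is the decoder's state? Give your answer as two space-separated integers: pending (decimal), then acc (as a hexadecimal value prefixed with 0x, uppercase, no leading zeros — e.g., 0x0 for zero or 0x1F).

Byte[0]=73: 1-byte. pending=0, acc=0x0

Answer: 0 0x0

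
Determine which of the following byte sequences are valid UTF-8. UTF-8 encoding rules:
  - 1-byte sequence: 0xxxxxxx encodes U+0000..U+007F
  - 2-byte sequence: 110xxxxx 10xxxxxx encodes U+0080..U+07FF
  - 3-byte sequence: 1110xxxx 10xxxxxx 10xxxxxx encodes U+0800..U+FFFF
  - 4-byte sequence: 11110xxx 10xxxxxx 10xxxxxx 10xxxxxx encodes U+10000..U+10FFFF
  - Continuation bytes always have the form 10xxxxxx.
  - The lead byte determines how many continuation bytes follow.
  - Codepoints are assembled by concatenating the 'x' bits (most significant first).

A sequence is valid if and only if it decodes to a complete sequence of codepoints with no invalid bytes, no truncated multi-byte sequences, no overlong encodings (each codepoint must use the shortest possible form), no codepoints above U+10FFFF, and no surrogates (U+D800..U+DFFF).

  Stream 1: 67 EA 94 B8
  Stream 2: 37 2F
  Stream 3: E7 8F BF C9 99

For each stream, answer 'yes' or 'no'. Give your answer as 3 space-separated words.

Stream 1: decodes cleanly. VALID
Stream 2: decodes cleanly. VALID
Stream 3: decodes cleanly. VALID

Answer: yes yes yes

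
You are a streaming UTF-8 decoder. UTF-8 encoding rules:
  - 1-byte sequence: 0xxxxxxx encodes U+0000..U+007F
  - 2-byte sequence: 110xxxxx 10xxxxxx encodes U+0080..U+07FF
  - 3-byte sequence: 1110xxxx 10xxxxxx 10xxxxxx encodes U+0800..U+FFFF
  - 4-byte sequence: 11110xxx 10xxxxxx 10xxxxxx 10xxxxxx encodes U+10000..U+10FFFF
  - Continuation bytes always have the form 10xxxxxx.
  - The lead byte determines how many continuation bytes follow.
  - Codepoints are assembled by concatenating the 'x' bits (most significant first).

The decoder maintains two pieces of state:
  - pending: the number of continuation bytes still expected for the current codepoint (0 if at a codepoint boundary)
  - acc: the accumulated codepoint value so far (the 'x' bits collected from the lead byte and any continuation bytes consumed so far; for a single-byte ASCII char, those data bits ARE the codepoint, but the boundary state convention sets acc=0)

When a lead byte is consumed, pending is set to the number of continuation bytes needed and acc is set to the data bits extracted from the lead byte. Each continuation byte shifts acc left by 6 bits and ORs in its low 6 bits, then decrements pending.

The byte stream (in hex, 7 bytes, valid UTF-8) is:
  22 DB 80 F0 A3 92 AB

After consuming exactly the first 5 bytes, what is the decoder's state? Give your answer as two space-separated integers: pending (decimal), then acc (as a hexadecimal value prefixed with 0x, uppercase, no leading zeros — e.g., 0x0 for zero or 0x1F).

Answer: 2 0x23

Derivation:
Byte[0]=22: 1-byte. pending=0, acc=0x0
Byte[1]=DB: 2-byte lead. pending=1, acc=0x1B
Byte[2]=80: continuation. acc=(acc<<6)|0x00=0x6C0, pending=0
Byte[3]=F0: 4-byte lead. pending=3, acc=0x0
Byte[4]=A3: continuation. acc=(acc<<6)|0x23=0x23, pending=2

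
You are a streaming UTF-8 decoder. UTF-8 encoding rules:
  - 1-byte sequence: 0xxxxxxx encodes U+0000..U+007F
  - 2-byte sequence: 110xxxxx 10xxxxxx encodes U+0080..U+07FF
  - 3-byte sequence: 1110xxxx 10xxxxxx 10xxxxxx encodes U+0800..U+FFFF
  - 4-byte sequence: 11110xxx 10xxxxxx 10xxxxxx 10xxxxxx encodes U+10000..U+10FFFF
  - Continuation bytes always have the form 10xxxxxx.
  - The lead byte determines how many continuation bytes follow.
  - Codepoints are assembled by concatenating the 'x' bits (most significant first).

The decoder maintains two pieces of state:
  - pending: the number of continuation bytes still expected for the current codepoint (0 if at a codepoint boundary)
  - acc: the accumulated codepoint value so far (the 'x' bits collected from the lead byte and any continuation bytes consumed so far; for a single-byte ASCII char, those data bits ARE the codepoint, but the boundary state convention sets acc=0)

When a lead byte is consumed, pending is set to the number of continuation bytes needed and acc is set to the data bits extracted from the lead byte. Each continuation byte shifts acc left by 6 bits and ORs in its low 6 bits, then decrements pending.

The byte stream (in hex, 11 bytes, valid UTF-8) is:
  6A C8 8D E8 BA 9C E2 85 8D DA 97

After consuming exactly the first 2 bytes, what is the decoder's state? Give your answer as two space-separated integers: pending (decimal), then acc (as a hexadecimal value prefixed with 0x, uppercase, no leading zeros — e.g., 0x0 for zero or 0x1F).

Answer: 1 0x8

Derivation:
Byte[0]=6A: 1-byte. pending=0, acc=0x0
Byte[1]=C8: 2-byte lead. pending=1, acc=0x8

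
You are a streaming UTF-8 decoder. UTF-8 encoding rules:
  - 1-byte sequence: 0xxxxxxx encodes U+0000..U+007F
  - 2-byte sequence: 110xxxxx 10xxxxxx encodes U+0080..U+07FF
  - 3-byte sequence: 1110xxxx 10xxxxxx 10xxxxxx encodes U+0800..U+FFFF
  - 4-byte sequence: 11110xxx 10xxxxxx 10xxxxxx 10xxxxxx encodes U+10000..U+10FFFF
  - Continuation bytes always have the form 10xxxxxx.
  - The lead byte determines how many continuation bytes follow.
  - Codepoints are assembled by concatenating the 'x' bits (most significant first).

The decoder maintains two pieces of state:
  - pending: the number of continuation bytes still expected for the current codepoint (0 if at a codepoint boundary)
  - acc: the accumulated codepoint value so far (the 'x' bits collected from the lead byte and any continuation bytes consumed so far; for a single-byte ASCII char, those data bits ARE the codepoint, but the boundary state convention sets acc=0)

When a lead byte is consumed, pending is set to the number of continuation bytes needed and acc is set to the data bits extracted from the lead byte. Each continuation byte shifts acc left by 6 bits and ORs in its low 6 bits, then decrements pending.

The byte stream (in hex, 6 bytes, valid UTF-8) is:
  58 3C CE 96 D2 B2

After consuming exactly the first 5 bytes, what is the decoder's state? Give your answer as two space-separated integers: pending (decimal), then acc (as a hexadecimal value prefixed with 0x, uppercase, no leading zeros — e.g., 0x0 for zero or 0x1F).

Answer: 1 0x12

Derivation:
Byte[0]=58: 1-byte. pending=0, acc=0x0
Byte[1]=3C: 1-byte. pending=0, acc=0x0
Byte[2]=CE: 2-byte lead. pending=1, acc=0xE
Byte[3]=96: continuation. acc=(acc<<6)|0x16=0x396, pending=0
Byte[4]=D2: 2-byte lead. pending=1, acc=0x12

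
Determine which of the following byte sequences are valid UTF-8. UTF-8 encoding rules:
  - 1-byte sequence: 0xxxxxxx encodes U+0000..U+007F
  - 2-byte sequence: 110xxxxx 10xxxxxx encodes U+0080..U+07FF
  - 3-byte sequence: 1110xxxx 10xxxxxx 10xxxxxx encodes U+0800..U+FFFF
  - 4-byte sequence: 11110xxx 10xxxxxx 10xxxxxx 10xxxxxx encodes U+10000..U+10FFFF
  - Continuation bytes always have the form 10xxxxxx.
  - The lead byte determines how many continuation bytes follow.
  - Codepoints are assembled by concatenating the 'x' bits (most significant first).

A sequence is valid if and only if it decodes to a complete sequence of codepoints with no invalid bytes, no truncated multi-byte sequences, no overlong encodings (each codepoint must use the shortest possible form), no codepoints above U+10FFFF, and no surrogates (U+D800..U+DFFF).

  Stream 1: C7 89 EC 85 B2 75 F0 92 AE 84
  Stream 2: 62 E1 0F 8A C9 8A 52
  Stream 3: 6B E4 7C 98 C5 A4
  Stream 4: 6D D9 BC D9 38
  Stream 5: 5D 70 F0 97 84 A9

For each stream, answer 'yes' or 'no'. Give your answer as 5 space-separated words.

Stream 1: decodes cleanly. VALID
Stream 2: error at byte offset 2. INVALID
Stream 3: error at byte offset 2. INVALID
Stream 4: error at byte offset 4. INVALID
Stream 5: decodes cleanly. VALID

Answer: yes no no no yes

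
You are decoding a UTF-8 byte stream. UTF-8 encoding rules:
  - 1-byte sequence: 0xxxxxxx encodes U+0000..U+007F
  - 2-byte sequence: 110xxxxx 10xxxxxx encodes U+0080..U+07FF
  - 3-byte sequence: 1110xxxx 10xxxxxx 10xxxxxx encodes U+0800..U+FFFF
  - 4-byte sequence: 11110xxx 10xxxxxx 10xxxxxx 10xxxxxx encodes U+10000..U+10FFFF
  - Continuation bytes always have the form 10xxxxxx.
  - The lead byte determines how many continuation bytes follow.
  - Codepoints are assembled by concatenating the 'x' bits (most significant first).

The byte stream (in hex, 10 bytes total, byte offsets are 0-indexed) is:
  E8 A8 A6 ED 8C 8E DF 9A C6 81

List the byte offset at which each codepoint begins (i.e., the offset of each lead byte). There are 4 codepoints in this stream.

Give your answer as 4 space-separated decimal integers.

Byte[0]=E8: 3-byte lead, need 2 cont bytes. acc=0x8
Byte[1]=A8: continuation. acc=(acc<<6)|0x28=0x228
Byte[2]=A6: continuation. acc=(acc<<6)|0x26=0x8A26
Completed: cp=U+8A26 (starts at byte 0)
Byte[3]=ED: 3-byte lead, need 2 cont bytes. acc=0xD
Byte[4]=8C: continuation. acc=(acc<<6)|0x0C=0x34C
Byte[5]=8E: continuation. acc=(acc<<6)|0x0E=0xD30E
Completed: cp=U+D30E (starts at byte 3)
Byte[6]=DF: 2-byte lead, need 1 cont bytes. acc=0x1F
Byte[7]=9A: continuation. acc=(acc<<6)|0x1A=0x7DA
Completed: cp=U+07DA (starts at byte 6)
Byte[8]=C6: 2-byte lead, need 1 cont bytes. acc=0x6
Byte[9]=81: continuation. acc=(acc<<6)|0x01=0x181
Completed: cp=U+0181 (starts at byte 8)

Answer: 0 3 6 8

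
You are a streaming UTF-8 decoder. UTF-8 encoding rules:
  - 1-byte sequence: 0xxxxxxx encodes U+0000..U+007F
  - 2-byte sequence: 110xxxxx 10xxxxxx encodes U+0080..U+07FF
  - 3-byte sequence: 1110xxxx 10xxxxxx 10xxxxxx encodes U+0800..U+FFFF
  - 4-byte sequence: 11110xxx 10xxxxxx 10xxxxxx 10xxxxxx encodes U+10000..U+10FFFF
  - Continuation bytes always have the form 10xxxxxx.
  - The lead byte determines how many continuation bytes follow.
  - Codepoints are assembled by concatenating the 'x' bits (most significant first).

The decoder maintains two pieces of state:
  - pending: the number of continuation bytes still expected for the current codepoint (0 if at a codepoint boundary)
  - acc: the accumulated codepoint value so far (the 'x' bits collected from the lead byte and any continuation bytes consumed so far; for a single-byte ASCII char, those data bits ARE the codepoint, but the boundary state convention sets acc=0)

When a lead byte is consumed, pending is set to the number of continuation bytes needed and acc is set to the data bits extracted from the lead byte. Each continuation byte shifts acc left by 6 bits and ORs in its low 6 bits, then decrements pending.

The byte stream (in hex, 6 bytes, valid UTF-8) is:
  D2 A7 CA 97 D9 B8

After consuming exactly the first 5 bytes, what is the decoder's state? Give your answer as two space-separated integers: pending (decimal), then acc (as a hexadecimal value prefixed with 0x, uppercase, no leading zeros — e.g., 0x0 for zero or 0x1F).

Byte[0]=D2: 2-byte lead. pending=1, acc=0x12
Byte[1]=A7: continuation. acc=(acc<<6)|0x27=0x4A7, pending=0
Byte[2]=CA: 2-byte lead. pending=1, acc=0xA
Byte[3]=97: continuation. acc=(acc<<6)|0x17=0x297, pending=0
Byte[4]=D9: 2-byte lead. pending=1, acc=0x19

Answer: 1 0x19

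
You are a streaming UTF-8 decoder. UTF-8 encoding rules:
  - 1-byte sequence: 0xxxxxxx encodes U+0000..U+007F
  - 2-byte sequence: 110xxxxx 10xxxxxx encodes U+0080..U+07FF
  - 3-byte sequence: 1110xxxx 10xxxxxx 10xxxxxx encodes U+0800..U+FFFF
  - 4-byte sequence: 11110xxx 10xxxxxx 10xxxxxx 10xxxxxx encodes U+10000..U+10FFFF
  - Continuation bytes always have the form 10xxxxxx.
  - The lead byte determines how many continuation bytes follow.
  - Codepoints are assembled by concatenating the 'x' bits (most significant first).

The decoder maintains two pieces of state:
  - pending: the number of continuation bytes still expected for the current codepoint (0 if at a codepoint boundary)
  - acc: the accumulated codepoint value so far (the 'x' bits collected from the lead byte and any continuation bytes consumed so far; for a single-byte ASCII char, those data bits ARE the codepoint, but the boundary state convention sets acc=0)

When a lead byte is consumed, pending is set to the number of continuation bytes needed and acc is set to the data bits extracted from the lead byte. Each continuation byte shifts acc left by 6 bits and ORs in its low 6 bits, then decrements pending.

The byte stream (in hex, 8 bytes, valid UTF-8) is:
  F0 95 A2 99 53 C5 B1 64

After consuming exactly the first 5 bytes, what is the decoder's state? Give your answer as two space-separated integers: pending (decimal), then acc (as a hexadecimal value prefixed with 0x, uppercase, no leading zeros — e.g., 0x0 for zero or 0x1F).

Answer: 0 0x0

Derivation:
Byte[0]=F0: 4-byte lead. pending=3, acc=0x0
Byte[1]=95: continuation. acc=(acc<<6)|0x15=0x15, pending=2
Byte[2]=A2: continuation. acc=(acc<<6)|0x22=0x562, pending=1
Byte[3]=99: continuation. acc=(acc<<6)|0x19=0x15899, pending=0
Byte[4]=53: 1-byte. pending=0, acc=0x0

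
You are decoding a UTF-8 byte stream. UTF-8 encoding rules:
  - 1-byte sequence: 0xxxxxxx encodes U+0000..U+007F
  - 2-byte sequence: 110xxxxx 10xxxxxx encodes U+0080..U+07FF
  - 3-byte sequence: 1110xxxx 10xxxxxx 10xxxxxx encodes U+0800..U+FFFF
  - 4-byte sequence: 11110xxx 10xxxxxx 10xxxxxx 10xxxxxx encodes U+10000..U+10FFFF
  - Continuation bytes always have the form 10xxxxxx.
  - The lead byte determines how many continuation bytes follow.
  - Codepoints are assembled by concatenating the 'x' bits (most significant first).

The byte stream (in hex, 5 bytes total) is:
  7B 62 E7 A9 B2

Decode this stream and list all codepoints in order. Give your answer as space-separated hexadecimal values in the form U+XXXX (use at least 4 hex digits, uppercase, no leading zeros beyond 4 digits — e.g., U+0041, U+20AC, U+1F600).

Answer: U+007B U+0062 U+7A72

Derivation:
Byte[0]=7B: 1-byte ASCII. cp=U+007B
Byte[1]=62: 1-byte ASCII. cp=U+0062
Byte[2]=E7: 3-byte lead, need 2 cont bytes. acc=0x7
Byte[3]=A9: continuation. acc=(acc<<6)|0x29=0x1E9
Byte[4]=B2: continuation. acc=(acc<<6)|0x32=0x7A72
Completed: cp=U+7A72 (starts at byte 2)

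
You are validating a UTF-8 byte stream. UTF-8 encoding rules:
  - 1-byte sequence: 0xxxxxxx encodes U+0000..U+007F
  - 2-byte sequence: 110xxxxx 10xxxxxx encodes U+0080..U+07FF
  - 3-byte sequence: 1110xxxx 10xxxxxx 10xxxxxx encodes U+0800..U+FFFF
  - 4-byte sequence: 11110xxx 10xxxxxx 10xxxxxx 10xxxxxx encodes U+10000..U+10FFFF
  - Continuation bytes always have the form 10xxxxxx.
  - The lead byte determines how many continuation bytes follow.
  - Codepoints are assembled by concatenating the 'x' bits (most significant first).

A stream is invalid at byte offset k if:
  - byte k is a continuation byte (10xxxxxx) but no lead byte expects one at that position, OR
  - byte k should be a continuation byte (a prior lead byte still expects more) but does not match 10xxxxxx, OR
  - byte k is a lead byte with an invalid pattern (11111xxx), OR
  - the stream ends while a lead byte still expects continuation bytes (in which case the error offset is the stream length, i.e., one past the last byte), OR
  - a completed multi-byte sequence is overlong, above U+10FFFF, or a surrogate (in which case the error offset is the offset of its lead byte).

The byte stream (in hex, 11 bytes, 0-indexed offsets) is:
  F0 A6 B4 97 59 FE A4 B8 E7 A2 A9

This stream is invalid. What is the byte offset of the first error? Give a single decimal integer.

Byte[0]=F0: 4-byte lead, need 3 cont bytes. acc=0x0
Byte[1]=A6: continuation. acc=(acc<<6)|0x26=0x26
Byte[2]=B4: continuation. acc=(acc<<6)|0x34=0x9B4
Byte[3]=97: continuation. acc=(acc<<6)|0x17=0x26D17
Completed: cp=U+26D17 (starts at byte 0)
Byte[4]=59: 1-byte ASCII. cp=U+0059
Byte[5]=FE: INVALID lead byte (not 0xxx/110x/1110/11110)

Answer: 5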